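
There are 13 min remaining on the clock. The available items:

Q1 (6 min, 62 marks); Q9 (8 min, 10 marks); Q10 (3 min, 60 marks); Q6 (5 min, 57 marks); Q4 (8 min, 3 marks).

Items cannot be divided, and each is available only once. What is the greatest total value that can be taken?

122 marks

Check high-value combinations within 13 min:
- Q1+Q10: time 6+3=9, value 62+60=122
- Q1+Q6: time 6+5=11, value 62+57=119
- Q10+Q6: time 3+5=8, value 60+57=117
- Q9+Q10: time 8+3=11, value 10+60=70
- Q9+Q6: time 8+5=13, value 10+57=67
Best: 122 marks.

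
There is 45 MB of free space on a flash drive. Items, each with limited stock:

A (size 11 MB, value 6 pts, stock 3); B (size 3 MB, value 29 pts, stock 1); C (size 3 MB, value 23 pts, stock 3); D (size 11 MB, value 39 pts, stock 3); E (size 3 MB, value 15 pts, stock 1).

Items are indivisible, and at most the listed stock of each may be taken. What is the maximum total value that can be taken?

Best selections within size 45 and stock limits:
- 1×B + 3×C + 3×D: size 45, value 215
- 1×B + 2×C + 3×D + 1×E: size 45, value 207
- 3×C + 3×D + 1×E: size 45, value 201
Best: 215 pts.

215 pts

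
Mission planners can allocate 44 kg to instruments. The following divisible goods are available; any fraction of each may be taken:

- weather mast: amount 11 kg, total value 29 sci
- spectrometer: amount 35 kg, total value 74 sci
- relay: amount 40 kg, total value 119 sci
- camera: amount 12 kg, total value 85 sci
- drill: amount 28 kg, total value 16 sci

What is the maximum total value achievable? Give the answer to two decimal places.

Take in order of value per unit:
- camera (85/12 per unit): all 12 → value 85, running total 85.00
- relay (119/40 per unit): 32 of 40 → value 32×119/40 = 95.2000, running total 180.20
Total 180.20.

180.20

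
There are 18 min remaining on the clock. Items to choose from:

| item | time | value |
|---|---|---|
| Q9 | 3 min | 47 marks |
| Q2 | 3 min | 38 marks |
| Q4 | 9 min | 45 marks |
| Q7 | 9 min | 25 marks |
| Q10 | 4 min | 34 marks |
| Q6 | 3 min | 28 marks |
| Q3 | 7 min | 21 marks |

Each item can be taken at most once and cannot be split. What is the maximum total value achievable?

This is a 0/1 knapsack; check combinations near the capacity.
- Q9+Q2+Q4+Q6: time 3+3+9+3=18, value 47+38+45+28=158
- Q9+Q2+Q10+Q6: time 3+3+4+3=13, value 47+38+34+28=147
- Q9+Q2+Q10+Q3: time 3+3+4+7=17, value 47+38+34+21=140
Best: 158 marks.

158 marks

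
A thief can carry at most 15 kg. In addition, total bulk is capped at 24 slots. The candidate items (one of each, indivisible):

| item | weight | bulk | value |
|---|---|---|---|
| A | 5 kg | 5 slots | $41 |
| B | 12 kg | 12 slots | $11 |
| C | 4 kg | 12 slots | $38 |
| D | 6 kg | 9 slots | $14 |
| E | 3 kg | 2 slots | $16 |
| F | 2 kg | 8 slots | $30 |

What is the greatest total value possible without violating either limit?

Feasible sets respecting both limits:
- A+C+E: weight 12, bulk 19, value 95
- A+E+F: weight 10, bulk 15, value 87
- A+D+F: weight 13, bulk 22, value 85
Best: $95.

$95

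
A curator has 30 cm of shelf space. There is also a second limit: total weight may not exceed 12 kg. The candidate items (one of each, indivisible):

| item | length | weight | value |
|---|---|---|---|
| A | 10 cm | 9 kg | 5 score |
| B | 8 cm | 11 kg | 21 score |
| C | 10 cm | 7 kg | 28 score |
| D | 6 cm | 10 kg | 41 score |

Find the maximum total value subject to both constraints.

Feasible sets respecting both limits:
- D: length 6, weight 10, value 41
- C: length 10, weight 7, value 28
- B: length 8, weight 11, value 21
Best: 41 score.

41 score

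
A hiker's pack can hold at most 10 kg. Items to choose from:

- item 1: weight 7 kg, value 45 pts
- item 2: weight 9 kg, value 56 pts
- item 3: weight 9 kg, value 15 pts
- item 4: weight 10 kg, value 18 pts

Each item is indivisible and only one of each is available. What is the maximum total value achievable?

Check high-value combinations within 10 kg:
- item 2: weight 9, value 56
- item 1: weight 7, value 45
- item 4: weight 10, value 18
- item 3: weight 9, value 15
Best: 56 pts.

56 pts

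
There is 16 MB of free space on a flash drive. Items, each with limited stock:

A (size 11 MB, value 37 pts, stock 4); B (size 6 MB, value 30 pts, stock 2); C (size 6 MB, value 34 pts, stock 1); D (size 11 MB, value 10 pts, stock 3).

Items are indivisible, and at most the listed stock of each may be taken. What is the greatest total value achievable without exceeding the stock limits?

64 pts

Top feasible selections:
- 1×B + 1×C: size 12, value 64
- 2×B: size 12, value 60
Best: 64 pts.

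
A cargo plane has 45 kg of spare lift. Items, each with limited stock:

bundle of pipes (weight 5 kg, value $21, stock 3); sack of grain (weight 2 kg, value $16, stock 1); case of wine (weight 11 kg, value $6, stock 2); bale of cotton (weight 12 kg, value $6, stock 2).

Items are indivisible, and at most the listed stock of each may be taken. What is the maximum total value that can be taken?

$91

Top feasible selections:
- 3×bundle of pipes + 1×sack of grain + 2×case of wine: weight 39, value 91
- 3×bundle of pipes + 1×sack of grain + 1×case of wine + 1×bale of cotton: weight 40, value 91
- 3×bundle of pipes + 1×sack of grain + 2×bale of cotton: weight 41, value 91
- 3×bundle of pipes + 1×sack of grain + 1×case of wine: weight 28, value 85
Best: $91.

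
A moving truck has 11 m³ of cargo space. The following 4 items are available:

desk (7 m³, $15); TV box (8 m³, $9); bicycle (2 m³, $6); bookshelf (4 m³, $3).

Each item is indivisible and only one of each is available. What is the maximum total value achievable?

This is a 0/1 knapsack; check combinations near the capacity.
- desk+bicycle: volume 7+2=9, value 15+6=21
- desk+bookshelf: volume 7+4=11, value 15+3=18
- desk: volume 7, value 15
- TV box+bicycle: volume 8+2=10, value 9+6=15
- bicycle+bookshelf: volume 2+4=6, value 6+3=9
Best: $21.

$21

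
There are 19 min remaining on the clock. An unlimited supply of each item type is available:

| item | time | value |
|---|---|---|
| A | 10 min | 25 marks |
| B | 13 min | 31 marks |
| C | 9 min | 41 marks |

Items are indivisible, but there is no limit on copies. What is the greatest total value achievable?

Best value-per-unit is C at 41/9, and filling with it alone uses time 2×9=18. No mix of the others beats 2×41 = 82.

82 marks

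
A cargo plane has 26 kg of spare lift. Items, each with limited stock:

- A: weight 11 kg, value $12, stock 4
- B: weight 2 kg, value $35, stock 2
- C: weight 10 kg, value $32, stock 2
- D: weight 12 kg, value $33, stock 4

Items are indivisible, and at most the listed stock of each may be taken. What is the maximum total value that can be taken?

Top feasible selections:
- 2×B + 1×C + 1×D: weight 26, value 135
- 2×B + 2×C: weight 24, value 134
- 1×A + 2×B + 1×C: weight 25, value 114
- 2×B + 1×D: weight 16, value 103
Best: $135.

$135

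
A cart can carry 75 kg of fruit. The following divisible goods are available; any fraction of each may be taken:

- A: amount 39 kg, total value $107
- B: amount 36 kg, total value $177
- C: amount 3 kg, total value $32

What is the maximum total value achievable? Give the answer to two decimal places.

Take in order of value per unit:
- C (32/3 per unit): all 3 → value 32, running total 32.00
- B (177/36 per unit): all 36 → value 177, running total 209.00
- A (107/39 per unit): 36 of 39 → value 36×107/39 = 98.7692, running total 307.77
Total 307.77.

307.77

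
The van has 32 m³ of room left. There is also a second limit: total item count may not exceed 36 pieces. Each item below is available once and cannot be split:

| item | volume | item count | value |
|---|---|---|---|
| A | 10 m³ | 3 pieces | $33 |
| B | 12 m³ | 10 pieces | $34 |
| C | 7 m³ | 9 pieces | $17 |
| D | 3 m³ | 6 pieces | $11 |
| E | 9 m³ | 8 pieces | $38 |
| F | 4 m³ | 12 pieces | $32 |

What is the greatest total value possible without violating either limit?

Feasible sets respecting both limits:
- A+C+E+F: volume 30, item count 32, value 120
- B+D+E+F: volume 28, item count 36, value 115
- A+D+E+F: volume 26, item count 29, value 114
- A+B+D+F: volume 29, item count 31, value 110
Best: $120.

$120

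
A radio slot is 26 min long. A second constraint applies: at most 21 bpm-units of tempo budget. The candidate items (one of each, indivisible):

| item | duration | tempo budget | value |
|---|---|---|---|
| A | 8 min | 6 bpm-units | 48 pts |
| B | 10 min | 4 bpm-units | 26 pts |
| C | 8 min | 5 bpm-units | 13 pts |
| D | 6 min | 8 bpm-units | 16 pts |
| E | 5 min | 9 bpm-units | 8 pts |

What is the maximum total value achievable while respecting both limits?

90 pts

Feasible sets respecting both limits:
- A+B+D: duration 24, tempo budget 18, value 90
- A+B+C: duration 26, tempo budget 15, value 87
- A+B+E: duration 23, tempo budget 19, value 82
Best: 90 pts.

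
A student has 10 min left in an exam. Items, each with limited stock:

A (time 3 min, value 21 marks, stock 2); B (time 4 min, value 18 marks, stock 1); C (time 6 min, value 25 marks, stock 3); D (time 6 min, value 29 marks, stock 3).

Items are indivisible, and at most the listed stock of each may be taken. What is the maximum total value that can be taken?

60 marks

Top feasible selections:
- 2×A + 1×B: time 10, value 60
- 1×A + 1×D: time 9, value 50
- 1×B + 1×D: time 10, value 47
- 1×A + 1×C: time 9, value 46
Best: 60 marks.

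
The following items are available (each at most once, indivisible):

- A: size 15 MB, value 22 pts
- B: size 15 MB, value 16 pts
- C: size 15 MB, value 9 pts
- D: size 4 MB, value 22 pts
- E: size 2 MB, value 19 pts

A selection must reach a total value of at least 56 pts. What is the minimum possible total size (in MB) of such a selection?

21

Subsets with value ≥ 56, sorted by total size:
- A+D+E: size 21, value 63
- B+D+E: size 21, value 57
- A+B+E: size 32, value 57
- A+B+D: size 34, value 60
Minimum size: 21 MB.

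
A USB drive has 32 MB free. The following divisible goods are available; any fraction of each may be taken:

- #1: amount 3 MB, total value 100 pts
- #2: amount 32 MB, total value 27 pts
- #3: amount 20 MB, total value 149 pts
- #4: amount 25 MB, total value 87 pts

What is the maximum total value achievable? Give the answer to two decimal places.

Take in order of value per unit:
- #1 (100/3 per unit): all 3 → value 100, running total 100.00
- #3 (149/20 per unit): all 20 → value 149, running total 249.00
- #4 (87/25 per unit): 9 of 25 → value 9×87/25 = 31.3200, running total 280.32
Total 280.32.

280.32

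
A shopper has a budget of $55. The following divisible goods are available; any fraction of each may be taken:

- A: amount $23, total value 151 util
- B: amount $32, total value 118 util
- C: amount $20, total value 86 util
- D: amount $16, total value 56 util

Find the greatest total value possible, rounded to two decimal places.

Take in order of value per unit:
- A (151/23 per unit): all 23 → value 151, running total 151.00
- C (86/20 per unit): all 20 → value 86, running total 237.00
- B (118/32 per unit): 12 of 32 → value 12×118/32 = 44.2500, running total 281.25
Total 281.25.

281.25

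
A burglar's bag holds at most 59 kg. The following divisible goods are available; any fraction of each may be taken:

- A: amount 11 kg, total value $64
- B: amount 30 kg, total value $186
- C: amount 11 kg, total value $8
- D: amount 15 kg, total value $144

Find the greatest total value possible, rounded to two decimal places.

396.18

Take in order of value per unit:
- D (144/15 per unit): all 15 → value 144, running total 144.00
- B (186/30 per unit): all 30 → value 186, running total 330.00
- A (64/11 per unit): all 11 → value 64, running total 394.00
- C (8/11 per unit): 3 of 11 → value 3×8/11 = 2.1818, running total 396.18
Total 396.18.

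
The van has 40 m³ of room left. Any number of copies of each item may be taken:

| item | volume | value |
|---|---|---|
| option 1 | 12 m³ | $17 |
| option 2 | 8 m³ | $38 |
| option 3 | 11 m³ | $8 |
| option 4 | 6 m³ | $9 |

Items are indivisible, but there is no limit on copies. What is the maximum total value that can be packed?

$190

Best value-per-unit is option 2 at 38/8, and filling with it alone uses volume 5×8=40. No mix of the others beats 5×38 = 190.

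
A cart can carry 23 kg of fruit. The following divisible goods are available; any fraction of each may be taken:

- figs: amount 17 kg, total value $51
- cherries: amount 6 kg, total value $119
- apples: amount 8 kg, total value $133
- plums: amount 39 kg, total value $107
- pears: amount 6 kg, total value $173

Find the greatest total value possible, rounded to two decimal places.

434.00

Take in order of value per unit:
- pears (173/6 per unit): all 6 → value 173, running total 173.00
- cherries (119/6 per unit): all 6 → value 119, running total 292.00
- apples (133/8 per unit): all 8 → value 133, running total 425.00
- figs (51/17 per unit): 3 of 17 → value 3×51/17 = 9.0000, running total 434.00
Total 434.00.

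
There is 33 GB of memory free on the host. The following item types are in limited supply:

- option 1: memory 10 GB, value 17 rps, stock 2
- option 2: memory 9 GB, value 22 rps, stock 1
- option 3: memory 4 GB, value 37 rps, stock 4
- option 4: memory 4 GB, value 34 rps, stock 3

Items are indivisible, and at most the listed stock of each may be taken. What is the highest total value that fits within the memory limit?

Top feasible selections:
- 4×option 3 + 3×option 4: memory 28, value 250
- 1×option 2 + 4×option 3 + 2×option 4: memory 33, value 238
- 1×option 2 + 3×option 3 + 3×option 4: memory 33, value 235
Best: 250 rps.

250 rps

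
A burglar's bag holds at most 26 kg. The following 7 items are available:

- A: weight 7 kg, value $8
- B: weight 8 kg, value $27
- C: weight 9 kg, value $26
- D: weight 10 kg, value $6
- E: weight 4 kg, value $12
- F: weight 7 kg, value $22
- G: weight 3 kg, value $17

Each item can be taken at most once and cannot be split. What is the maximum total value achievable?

$82

Check high-value combinations within 26 kg:
- B+C+E+G: weight 8+9+4+3=24, value 27+26+12+17=82
- B+E+F+G: weight 8+4+7+3=22, value 27+12+22+17=78
- C+E+F+G: weight 9+4+7+3=23, value 26+12+22+17=77
- B+C+F: weight 8+9+7=24, value 27+26+22=75
- A+B+F+G: weight 7+8+7+3=25, value 8+27+22+17=74
Best: $82.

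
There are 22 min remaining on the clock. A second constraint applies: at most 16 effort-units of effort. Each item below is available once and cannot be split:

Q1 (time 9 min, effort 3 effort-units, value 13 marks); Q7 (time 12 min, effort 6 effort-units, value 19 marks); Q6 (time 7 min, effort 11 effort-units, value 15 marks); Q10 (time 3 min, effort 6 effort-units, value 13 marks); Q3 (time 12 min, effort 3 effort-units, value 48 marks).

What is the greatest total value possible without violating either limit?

63 marks

Feasible sets respecting both limits:
- Q6+Q3: time 19, effort 14, value 63
- Q1+Q3: time 21, effort 6, value 61
- Q10+Q3: time 15, effort 9, value 61
Best: 63 marks.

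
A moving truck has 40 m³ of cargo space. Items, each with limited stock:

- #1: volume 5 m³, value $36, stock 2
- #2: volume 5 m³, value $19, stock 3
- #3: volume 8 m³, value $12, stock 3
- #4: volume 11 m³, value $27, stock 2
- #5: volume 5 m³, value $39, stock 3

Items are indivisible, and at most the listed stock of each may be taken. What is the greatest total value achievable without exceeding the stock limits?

Top feasible selections:
- 2×#1 + 3×#2 + 3×#5: volume 40, value 246
- 2×#1 + 2×#2 + 3×#5: volume 35, value 227
- 2×#1 + 1×#2 + 1×#3 + 3×#5: volume 38, value 220
Best: $246.

$246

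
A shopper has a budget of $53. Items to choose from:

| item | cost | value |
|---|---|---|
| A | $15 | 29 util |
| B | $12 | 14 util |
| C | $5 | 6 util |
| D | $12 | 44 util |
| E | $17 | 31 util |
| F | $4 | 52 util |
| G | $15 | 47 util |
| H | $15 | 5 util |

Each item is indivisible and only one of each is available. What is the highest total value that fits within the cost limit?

180 util

This is a 0/1 knapsack; check combinations near the capacity.
- C+D+E+F+G: cost 5+12+17+4+15=53, value 6+44+31+52+47=180
- A+C+D+F+G: cost 15+5+12+4+15=51, value 29+6+44+52+47=178
- D+E+F+G: cost 12+17+4+15=48, value 44+31+52+47=174
- A+D+F+G: cost 15+12+4+15=46, value 29+44+52+47=172
- B+C+D+F+G: cost 12+5+12+4+15=48, value 14+6+44+52+47=163
Best: 180 util.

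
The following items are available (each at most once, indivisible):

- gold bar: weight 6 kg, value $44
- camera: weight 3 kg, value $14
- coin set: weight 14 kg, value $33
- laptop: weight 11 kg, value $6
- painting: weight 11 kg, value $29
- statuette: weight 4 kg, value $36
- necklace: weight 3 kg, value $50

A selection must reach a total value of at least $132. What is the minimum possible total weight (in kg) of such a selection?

Subsets with value ≥ 132, sorted by total weight:
- gold bar+camera+statuette+necklace: weight 16, value 144
- gold bar+camera+painting+necklace: weight 23, value 137
- gold bar+painting+statuette+necklace: weight 24, value 159
- gold bar+laptop+statuette+necklace: weight 24, value 136
Minimum weight: 16 kg.

16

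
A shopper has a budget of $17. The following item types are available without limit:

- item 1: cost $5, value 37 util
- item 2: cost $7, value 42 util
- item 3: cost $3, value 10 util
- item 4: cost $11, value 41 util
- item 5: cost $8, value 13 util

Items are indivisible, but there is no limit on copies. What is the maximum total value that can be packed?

Best value-per-unit is item 1 at 37/5; filling with it alone gives 3×37 = 111.
Optimal mix: 2×item 1 + 1×item 2 → cost 17, value 116.

116 util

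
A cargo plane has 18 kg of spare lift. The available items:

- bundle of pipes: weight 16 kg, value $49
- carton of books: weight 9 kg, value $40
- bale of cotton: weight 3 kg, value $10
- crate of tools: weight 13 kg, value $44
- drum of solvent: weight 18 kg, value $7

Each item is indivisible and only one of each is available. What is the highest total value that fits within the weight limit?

Check high-value combinations within 18 kg:
- bale of cotton+crate of tools: weight 3+13=16, value 10+44=54
- carton of books+bale of cotton: weight 9+3=12, value 40+10=50
- bundle of pipes: weight 16, value 49
- crate of tools: weight 13, value 44
Best: $54.

$54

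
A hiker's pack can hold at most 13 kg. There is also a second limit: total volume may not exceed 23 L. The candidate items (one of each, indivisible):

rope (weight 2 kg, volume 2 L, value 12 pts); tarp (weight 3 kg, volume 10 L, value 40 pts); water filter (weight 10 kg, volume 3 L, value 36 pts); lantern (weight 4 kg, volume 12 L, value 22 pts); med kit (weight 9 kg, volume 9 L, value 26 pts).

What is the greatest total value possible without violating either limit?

Feasible sets respecting both limits:
- tarp+water filter: weight 13, volume 13, value 76
- tarp+med kit: weight 12, volume 19, value 66
- tarp+lantern: weight 7, volume 22, value 62
Best: 76 pts.

76 pts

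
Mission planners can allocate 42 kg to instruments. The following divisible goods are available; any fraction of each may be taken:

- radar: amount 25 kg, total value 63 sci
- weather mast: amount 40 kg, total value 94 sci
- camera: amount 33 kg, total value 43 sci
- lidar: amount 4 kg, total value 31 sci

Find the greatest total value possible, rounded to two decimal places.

124.55

Take in order of value per unit:
- lidar (31/4 per unit): all 4 → value 31, running total 31.00
- radar (63/25 per unit): all 25 → value 63, running total 94.00
- weather mast (94/40 per unit): 13 of 40 → value 13×94/40 = 30.5500, running total 124.55
Total 124.55.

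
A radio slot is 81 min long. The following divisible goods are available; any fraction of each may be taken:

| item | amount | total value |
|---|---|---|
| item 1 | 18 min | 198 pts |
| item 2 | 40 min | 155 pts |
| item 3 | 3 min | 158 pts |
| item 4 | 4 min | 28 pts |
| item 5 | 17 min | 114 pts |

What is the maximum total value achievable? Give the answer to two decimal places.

649.13

Take in order of value per unit:
- item 3 (158/3 per unit): all 3 → value 158, running total 158.00
- item 1 (198/18 per unit): all 18 → value 198, running total 356.00
- item 4 (28/4 per unit): all 4 → value 28, running total 384.00
- item 5 (114/17 per unit): all 17 → value 114, running total 498.00
- item 2 (155/40 per unit): 39 of 40 → value 39×155/40 = 151.1250, running total 649.13
Total 649.13.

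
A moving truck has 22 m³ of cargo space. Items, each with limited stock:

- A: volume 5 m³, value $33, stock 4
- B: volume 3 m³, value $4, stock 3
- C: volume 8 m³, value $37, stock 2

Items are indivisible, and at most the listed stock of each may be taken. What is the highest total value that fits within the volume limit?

$132

Best selections within volume 22 and stock limits:
- 4×A: volume 20, value 132
- 1×A + 2×C: volume 21, value 107
Best: $132.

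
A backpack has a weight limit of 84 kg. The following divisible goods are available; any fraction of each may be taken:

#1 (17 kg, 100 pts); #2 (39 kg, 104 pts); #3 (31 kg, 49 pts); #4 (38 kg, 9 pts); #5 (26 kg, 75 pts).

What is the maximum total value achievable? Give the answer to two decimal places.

Take in order of value per unit:
- #1 (100/17 per unit): all 17 → value 100, running total 100.00
- #5 (75/26 per unit): all 26 → value 75, running total 175.00
- #2 (104/39 per unit): all 39 → value 104, running total 279.00
- #3 (49/31 per unit): 2 of 31 → value 2×49/31 = 3.1613, running total 282.16
Total 282.16.

282.16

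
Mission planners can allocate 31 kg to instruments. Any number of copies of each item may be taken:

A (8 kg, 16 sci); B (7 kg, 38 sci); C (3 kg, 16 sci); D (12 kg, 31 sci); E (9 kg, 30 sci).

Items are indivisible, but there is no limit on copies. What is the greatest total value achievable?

Best value-per-unit is B at 38/7; filling with it alone gives 4×38 = 152.
Optimal mix: 4×B + 1×C → mass 31, value 168.

168 sci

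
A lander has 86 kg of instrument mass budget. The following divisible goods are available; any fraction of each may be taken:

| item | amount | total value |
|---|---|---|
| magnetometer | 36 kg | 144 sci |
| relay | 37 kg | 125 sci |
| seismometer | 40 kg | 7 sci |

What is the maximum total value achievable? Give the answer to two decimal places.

271.28

Take in order of value per unit:
- magnetometer (144/36 per unit): all 36 → value 144, running total 144.00
- relay (125/37 per unit): all 37 → value 125, running total 269.00
- seismometer (7/40 per unit): 13 of 40 → value 13×7/40 = 2.2750, running total 271.28
Total 271.28.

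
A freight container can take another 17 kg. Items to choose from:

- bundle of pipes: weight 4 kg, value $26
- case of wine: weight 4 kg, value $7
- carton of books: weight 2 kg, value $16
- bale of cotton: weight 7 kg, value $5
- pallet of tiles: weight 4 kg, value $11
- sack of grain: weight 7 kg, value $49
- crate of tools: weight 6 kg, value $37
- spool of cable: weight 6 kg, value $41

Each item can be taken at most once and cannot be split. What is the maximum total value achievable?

$116

Check high-value combinations within 17 kg:
- bundle of pipes+sack of grain+spool of cable: weight 4+7+6=17, value 26+49+41=116
- bundle of pipes+sack of grain+crate of tools: weight 4+7+6=17, value 26+49+37=112
- carton of books+sack of grain+spool of cable: weight 2+7+6=15, value 16+49+41=106
- bundle of pipes+crate of tools+spool of cable: weight 4+6+6=16, value 26+37+41=104
- carton of books+sack of grain+crate of tools: weight 2+7+6=15, value 16+49+37=102
Best: $116.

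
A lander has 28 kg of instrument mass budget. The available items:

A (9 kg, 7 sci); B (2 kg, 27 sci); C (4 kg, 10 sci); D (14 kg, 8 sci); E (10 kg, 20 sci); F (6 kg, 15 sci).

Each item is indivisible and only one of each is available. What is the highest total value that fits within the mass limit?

This is a 0/1 knapsack; check combinations near the capacity.
- B+C+E+F: mass 2+4+10+6=22, value 27+10+20+15=72
- A+B+E+F: mass 9+2+10+6=27, value 7+27+20+15=69
- A+B+C+E: mass 9+2+4+10=25, value 7+27+10+20=64
Best: 72 sci.

72 sci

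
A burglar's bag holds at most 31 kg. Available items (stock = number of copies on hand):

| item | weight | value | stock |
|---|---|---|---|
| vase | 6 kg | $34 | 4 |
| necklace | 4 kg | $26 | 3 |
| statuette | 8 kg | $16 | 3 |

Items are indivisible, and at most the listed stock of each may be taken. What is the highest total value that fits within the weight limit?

$180

Top feasible selections:
- 3×vase + 3×necklace: weight 30, value 180
- 4×vase + 1×necklace: weight 28, value 162
- 3×vase + 2×necklace: weight 26, value 154
- 2×vase + 3×necklace: weight 24, value 146
Best: $180.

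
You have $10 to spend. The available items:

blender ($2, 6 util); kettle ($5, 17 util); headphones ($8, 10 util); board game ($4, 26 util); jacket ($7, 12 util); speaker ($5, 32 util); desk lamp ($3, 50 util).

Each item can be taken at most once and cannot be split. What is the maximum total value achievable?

Check high-value combinations within $10:
- blender+speaker+desk lamp: cost 2+5+3=10, value 6+32+50=88
- speaker+desk lamp: cost 5+3=8, value 32+50=82
- blender+board game+desk lamp: cost 2+4+3=9, value 6+26+50=82
- board game+desk lamp: cost 4+3=7, value 26+50=76
Best: 88 util.

88 util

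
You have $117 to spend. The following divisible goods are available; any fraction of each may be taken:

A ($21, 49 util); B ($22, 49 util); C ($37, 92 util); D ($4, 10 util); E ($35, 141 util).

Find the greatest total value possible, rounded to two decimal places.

Take in order of value per unit:
- E (141/35 per unit): all 35 → value 141, running total 141.00
- D (10/4 per unit): all 4 → value 10, running total 151.00
- C (92/37 per unit): all 37 → value 92, running total 243.00
- A (49/21 per unit): all 21 → value 49, running total 292.00
- B (49/22 per unit): 20 of 22 → value 20×49/22 = 44.5455, running total 336.55
Total 336.55.

336.55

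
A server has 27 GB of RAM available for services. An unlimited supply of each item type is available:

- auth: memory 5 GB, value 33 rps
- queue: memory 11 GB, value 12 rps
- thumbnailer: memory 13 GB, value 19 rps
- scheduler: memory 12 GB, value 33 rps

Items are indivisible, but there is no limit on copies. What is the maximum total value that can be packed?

165 rps

Best value-per-unit is auth at 33/5, and filling with it alone uses memory 5×5=25. No mix of the others beats 5×33 = 165.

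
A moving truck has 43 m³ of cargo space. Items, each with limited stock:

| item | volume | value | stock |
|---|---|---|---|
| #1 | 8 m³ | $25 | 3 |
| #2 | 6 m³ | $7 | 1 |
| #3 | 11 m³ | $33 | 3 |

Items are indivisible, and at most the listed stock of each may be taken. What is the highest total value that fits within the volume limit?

$124

Best selections within volume 43 and stock limits:
- 1×#1 + 3×#3: volume 41, value 124
- 2×#1 + 2×#3: volume 38, value 116
Best: $124.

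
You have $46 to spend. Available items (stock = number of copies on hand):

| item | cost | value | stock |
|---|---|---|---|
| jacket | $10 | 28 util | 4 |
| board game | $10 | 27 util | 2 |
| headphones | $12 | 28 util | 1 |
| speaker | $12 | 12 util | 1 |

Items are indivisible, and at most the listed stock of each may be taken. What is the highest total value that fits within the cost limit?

112 util

Top feasible selections:
- 4×jacket: cost 40, value 112
- 3×jacket + 1×headphones: cost 42, value 112
- 3×jacket + 1×board game: cost 40, value 111
- 2×jacket + 1×board game + 1×headphones: cost 42, value 111
Best: 112 util.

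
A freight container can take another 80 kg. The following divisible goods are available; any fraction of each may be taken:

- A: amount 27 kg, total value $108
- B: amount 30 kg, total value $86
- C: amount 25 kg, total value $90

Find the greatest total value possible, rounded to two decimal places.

Take in order of value per unit:
- A (108/27 per unit): all 27 → value 108, running total 108.00
- C (90/25 per unit): all 25 → value 90, running total 198.00
- B (86/30 per unit): 28 of 30 → value 28×86/30 = 80.2667, running total 278.27
Total 278.27.

278.27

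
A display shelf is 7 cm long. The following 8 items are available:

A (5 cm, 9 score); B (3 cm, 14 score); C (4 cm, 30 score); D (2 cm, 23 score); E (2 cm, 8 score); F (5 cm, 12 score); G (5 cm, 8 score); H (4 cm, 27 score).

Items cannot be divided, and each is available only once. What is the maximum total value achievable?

Check high-value combinations within 7 cm:
- C+D: length 4+2=6, value 30+23=53
- D+H: length 2+4=6, value 23+27=50
- B+D+E: length 3+2+2=7, value 14+23+8=45
- B+C: length 3+4=7, value 14+30=44
Best: 53 score.

53 score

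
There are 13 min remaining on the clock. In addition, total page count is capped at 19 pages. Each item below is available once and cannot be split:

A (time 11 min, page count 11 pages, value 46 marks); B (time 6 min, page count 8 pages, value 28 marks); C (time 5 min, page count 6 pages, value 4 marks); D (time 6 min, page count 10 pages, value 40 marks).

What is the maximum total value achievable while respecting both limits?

Feasible sets respecting both limits:
- B+D: time 12, page count 18, value 68
- A: time 11, page count 11, value 46
- C+D: time 11, page count 16, value 44
- D: time 6, page count 10, value 40
Best: 68 marks.

68 marks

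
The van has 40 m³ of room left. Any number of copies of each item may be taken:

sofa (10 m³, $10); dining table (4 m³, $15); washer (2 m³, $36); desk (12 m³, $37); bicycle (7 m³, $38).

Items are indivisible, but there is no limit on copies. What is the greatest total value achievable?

$720

Best value-per-unit is washer at 36/2, and filling with it alone uses volume 20×2=40. No mix of the others beats 20×36 = 720.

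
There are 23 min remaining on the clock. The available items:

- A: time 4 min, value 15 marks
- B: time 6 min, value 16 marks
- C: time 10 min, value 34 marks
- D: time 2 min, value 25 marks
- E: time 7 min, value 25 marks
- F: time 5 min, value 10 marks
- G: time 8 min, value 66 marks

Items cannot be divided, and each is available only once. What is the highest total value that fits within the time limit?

132 marks

Check high-value combinations within 23 min:
- B+D+E+G: time 6+2+7+8=23, value 16+25+25+66=132
- A+D+E+G: time 4+2+7+8=21, value 15+25+25+66=131
- D+E+F+G: time 2+7+5+8=22, value 25+25+10+66=126
- C+D+G: time 10+2+8=20, value 34+25+66=125
- A+B+D+G: time 4+6+2+8=20, value 15+16+25+66=122
Best: 132 marks.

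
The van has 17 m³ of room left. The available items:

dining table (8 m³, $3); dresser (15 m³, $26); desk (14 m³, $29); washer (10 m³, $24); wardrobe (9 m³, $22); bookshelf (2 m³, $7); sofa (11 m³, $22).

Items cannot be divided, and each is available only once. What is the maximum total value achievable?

$36

Check high-value combinations within 17 m³:
- desk+bookshelf: volume 14+2=16, value 29+7=36
- dresser+bookshelf: volume 15+2=17, value 26+7=33
- washer+bookshelf: volume 10+2=12, value 24+7=31
- wardrobe+bookshelf: volume 9+2=11, value 22+7=29
- bookshelf+sofa: volume 2+11=13, value 7+22=29
Best: $36.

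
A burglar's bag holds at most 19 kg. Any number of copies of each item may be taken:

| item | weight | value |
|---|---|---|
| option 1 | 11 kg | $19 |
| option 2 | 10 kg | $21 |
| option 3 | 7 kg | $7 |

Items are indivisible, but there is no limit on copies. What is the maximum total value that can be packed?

$28

Best value-per-unit is option 2 at 21/10; filling with it alone gives 1×21 = 21.
Optimal mix: 1×option 2 + 1×option 3 → weight 17, value 28.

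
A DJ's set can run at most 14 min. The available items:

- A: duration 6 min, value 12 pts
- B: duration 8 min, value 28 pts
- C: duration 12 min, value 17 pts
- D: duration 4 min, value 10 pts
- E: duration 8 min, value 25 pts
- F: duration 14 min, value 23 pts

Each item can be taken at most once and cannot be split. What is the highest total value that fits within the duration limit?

This is a 0/1 knapsack; check combinations near the capacity.
- A+B: duration 6+8=14, value 12+28=40
- B+D: duration 8+4=12, value 28+10=38
- A+E: duration 6+8=14, value 12+25=37
- D+E: duration 4+8=12, value 10+25=35
- B: duration 8, value 28
Best: 40 pts.

40 pts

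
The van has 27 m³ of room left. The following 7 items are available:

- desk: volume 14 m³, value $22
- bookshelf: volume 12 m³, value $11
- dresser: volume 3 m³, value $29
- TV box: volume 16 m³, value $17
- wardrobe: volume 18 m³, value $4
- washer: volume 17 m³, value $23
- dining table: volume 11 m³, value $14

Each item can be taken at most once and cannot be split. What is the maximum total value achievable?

$54

Check high-value combinations within 27 m³:
- bookshelf+dresser+dining table: volume 12+3+11=26, value 11+29+14=54
- dresser+washer: volume 3+17=20, value 29+23=52
- desk+dresser: volume 14+3=17, value 22+29=51
- dresser+TV box: volume 3+16=19, value 29+17=46
- dresser+dining table: volume 3+11=14, value 29+14=43
Best: $54.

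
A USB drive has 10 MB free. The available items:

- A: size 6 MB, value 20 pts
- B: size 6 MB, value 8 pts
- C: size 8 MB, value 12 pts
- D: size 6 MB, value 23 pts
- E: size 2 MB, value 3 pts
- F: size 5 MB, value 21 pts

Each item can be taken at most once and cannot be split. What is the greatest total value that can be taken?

Check high-value combinations within 10 MB:
- D+E: size 6+2=8, value 23+3=26
- E+F: size 2+5=7, value 3+21=24
- D: size 6, value 23
- A+E: size 6+2=8, value 20+3=23
- F: size 5, value 21
Best: 26 pts.

26 pts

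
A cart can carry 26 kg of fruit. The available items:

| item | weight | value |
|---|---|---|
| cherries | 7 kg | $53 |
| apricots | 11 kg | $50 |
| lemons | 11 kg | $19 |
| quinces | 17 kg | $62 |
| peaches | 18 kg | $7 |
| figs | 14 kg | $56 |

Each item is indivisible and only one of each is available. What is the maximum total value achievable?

Check high-value combinations within 26 kg:
- cherries+quinces: weight 7+17=24, value 53+62=115
- cherries+figs: weight 7+14=21, value 53+56=109
- apricots+figs: weight 11+14=25, value 50+56=106
- cherries+apricots: weight 7+11=18, value 53+50=103
Best: $115.

$115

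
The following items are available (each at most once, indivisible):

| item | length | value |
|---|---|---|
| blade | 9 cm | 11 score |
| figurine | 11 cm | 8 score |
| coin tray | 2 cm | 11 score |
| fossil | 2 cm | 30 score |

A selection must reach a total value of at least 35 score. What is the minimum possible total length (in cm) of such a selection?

4

Subsets with value ≥ 35, sorted by total length:
- coin tray+fossil: length 4, value 41
- blade+fossil: length 11, value 41
Minimum length: 4 cm.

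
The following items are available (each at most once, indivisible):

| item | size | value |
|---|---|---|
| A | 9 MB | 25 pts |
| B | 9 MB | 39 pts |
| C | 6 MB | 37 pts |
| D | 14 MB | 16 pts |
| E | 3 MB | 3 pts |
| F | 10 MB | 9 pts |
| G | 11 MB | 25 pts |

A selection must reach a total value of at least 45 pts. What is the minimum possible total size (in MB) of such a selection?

Subsets with value ≥ 45, sorted by total size:
- B+C: size 15, value 76
- A+C: size 15, value 62
Minimum size: 15 MB.

15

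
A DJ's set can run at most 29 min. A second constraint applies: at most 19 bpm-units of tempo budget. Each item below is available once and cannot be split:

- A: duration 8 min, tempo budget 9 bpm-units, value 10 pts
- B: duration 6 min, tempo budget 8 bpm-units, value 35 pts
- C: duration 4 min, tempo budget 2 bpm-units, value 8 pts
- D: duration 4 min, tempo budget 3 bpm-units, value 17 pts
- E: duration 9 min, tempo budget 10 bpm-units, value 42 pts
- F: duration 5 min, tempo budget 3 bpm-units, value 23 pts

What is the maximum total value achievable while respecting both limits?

90 pts

Feasible sets respecting both limits:
- C+D+E+F: duration 22, tempo budget 18, value 90
- B+C+D+F: duration 19, tempo budget 16, value 83
- D+E+F: duration 18, tempo budget 16, value 82
- B+E: duration 15, tempo budget 18, value 77
Best: 90 pts.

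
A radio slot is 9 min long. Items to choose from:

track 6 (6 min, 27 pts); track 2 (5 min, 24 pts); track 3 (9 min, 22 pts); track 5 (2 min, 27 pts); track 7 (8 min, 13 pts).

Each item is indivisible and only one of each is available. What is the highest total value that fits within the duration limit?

54 pts

Check high-value combinations within 9 min:
- track 6+track 5: duration 6+2=8, value 27+27=54
- track 2+track 5: duration 5+2=7, value 24+27=51
- track 5: duration 2, value 27
Best: 54 pts.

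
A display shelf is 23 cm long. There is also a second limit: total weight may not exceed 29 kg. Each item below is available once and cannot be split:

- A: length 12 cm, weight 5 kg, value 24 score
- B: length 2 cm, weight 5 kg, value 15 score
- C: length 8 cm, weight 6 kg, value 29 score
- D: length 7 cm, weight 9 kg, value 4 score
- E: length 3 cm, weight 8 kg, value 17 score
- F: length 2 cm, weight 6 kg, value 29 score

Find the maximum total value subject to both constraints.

90 score

Feasible sets respecting both limits:
- B+C+E+F: length 15, weight 25, value 90
- A+B+E+F: length 19, weight 24, value 85
- A+C+F: length 22, weight 17, value 82
- C+D+E+F: length 20, weight 29, value 79
Best: 90 score.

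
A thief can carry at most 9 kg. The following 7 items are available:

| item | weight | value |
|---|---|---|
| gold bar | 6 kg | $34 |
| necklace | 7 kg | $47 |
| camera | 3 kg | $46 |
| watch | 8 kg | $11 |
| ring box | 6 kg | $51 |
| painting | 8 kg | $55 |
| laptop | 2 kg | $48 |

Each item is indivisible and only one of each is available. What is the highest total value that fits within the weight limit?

$99

Check high-value combinations within 9 kg:
- ring box+laptop: weight 6+2=8, value 51+48=99
- camera+ring box: weight 3+6=9, value 46+51=97
- necklace+laptop: weight 7+2=9, value 47+48=95
Best: $99.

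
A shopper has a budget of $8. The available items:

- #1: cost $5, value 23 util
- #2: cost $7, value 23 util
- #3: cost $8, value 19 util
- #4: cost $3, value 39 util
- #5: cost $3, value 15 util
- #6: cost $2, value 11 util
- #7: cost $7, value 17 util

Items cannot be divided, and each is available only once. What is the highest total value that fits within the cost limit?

65 util

Check high-value combinations within $8:
- #4+#5+#6: cost 3+3+2=8, value 39+15+11=65
- #1+#4: cost 5+3=8, value 23+39=62
- #4+#5: cost 3+3=6, value 39+15=54
- #4+#6: cost 3+2=5, value 39+11=50
- #4: cost 3, value 39
Best: 65 util.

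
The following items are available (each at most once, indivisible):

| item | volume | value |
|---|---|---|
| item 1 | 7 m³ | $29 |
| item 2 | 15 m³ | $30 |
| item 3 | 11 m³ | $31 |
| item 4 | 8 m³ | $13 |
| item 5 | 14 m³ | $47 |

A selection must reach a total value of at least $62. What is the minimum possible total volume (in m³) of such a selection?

21

Subsets with value ≥ 62, sorted by total volume:
- item 1+item 5: volume 21, value 76
- item 3+item 5: volume 25, value 78
- item 1+item 3+item 4: volume 26, value 73
- item 1+item 4+item 5: volume 29, value 89
Minimum volume: 21 m³.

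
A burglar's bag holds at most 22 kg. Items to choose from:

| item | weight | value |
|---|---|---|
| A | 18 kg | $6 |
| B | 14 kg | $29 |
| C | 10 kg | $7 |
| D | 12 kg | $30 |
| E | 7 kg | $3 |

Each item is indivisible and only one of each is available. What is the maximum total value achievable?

This is a 0/1 knapsack; check combinations near the capacity.
- C+D: weight 10+12=22, value 7+30=37
- D+E: weight 12+7=19, value 30+3=33
- B+E: weight 14+7=21, value 29+3=32
- D: weight 12, value 30
- B: weight 14, value 29
Best: $37.

$37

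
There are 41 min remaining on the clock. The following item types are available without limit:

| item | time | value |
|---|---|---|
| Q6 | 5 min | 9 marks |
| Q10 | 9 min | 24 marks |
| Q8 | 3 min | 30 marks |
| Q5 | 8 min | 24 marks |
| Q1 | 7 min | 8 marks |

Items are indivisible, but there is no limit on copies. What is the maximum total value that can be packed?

390 marks

Best value-per-unit is Q8 at 30/3, and filling with it alone uses time 13×3=39. No mix of the others beats 13×30 = 390.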